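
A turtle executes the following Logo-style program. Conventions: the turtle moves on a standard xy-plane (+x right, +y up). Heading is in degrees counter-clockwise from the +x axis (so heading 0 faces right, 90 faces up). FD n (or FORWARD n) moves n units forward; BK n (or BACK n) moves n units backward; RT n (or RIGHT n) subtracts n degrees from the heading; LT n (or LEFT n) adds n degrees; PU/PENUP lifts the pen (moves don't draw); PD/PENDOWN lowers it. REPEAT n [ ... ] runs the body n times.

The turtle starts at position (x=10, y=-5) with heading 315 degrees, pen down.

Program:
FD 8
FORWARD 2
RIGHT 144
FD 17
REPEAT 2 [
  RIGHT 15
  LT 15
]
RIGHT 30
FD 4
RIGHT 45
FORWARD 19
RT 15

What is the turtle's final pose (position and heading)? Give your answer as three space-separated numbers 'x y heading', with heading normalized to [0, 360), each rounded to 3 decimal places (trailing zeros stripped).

Executing turtle program step by step:
Start: pos=(10,-5), heading=315, pen down
FD 8: (10,-5) -> (15.657,-10.657) [heading=315, draw]
FD 2: (15.657,-10.657) -> (17.071,-12.071) [heading=315, draw]
RT 144: heading 315 -> 171
FD 17: (17.071,-12.071) -> (0.28,-9.412) [heading=171, draw]
REPEAT 2 [
  -- iteration 1/2 --
  RT 15: heading 171 -> 156
  LT 15: heading 156 -> 171
  -- iteration 2/2 --
  RT 15: heading 171 -> 156
  LT 15: heading 156 -> 171
]
RT 30: heading 171 -> 141
FD 4: (0.28,-9.412) -> (-2.828,-6.894) [heading=141, draw]
RT 45: heading 141 -> 96
FD 19: (-2.828,-6.894) -> (-4.814,12.002) [heading=96, draw]
RT 15: heading 96 -> 81
Final: pos=(-4.814,12.002), heading=81, 5 segment(s) drawn

Answer: -4.814 12.002 81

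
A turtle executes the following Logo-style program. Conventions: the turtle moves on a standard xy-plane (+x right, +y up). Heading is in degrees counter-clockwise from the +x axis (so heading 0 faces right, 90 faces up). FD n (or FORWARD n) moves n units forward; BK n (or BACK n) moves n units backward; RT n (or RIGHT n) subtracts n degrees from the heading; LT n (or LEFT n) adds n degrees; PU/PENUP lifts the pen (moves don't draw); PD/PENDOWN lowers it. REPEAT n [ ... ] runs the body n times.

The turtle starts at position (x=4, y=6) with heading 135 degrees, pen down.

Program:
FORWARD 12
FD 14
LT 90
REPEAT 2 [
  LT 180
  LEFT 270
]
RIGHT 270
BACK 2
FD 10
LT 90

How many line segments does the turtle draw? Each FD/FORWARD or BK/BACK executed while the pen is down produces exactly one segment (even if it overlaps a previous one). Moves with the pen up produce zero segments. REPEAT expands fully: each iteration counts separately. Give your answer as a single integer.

Executing turtle program step by step:
Start: pos=(4,6), heading=135, pen down
FD 12: (4,6) -> (-4.485,14.485) [heading=135, draw]
FD 14: (-4.485,14.485) -> (-14.385,24.385) [heading=135, draw]
LT 90: heading 135 -> 225
REPEAT 2 [
  -- iteration 1/2 --
  LT 180: heading 225 -> 45
  LT 270: heading 45 -> 315
  -- iteration 2/2 --
  LT 180: heading 315 -> 135
  LT 270: heading 135 -> 45
]
RT 270: heading 45 -> 135
BK 2: (-14.385,24.385) -> (-12.971,22.971) [heading=135, draw]
FD 10: (-12.971,22.971) -> (-20.042,30.042) [heading=135, draw]
LT 90: heading 135 -> 225
Final: pos=(-20.042,30.042), heading=225, 4 segment(s) drawn
Segments drawn: 4

Answer: 4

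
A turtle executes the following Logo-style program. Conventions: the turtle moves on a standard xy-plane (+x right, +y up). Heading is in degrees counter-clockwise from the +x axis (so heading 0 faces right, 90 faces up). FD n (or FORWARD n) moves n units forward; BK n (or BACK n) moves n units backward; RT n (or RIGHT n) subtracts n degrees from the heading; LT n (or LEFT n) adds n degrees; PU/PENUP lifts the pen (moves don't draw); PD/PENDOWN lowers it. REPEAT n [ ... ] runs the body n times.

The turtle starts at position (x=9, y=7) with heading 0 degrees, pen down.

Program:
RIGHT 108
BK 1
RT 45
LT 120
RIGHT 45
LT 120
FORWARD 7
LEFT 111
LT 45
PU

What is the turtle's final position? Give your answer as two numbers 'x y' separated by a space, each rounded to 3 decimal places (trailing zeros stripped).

Executing turtle program step by step:
Start: pos=(9,7), heading=0, pen down
RT 108: heading 0 -> 252
BK 1: (9,7) -> (9.309,7.951) [heading=252, draw]
RT 45: heading 252 -> 207
LT 120: heading 207 -> 327
RT 45: heading 327 -> 282
LT 120: heading 282 -> 42
FD 7: (9.309,7.951) -> (14.511,12.635) [heading=42, draw]
LT 111: heading 42 -> 153
LT 45: heading 153 -> 198
PU: pen up
Final: pos=(14.511,12.635), heading=198, 2 segment(s) drawn

Answer: 14.511 12.635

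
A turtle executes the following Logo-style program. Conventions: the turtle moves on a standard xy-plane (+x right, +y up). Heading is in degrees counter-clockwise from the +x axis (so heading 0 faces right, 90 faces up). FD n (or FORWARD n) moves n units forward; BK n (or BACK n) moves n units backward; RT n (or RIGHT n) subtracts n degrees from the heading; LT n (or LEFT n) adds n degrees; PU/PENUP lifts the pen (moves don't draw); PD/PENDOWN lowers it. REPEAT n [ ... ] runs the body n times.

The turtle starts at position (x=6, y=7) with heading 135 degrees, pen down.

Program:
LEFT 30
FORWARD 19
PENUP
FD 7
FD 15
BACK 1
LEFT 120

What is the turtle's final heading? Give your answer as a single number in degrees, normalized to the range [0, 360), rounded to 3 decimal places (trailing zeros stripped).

Answer: 285

Derivation:
Executing turtle program step by step:
Start: pos=(6,7), heading=135, pen down
LT 30: heading 135 -> 165
FD 19: (6,7) -> (-12.353,11.918) [heading=165, draw]
PU: pen up
FD 7: (-12.353,11.918) -> (-19.114,13.729) [heading=165, move]
FD 15: (-19.114,13.729) -> (-33.603,17.612) [heading=165, move]
BK 1: (-33.603,17.612) -> (-32.637,17.353) [heading=165, move]
LT 120: heading 165 -> 285
Final: pos=(-32.637,17.353), heading=285, 1 segment(s) drawn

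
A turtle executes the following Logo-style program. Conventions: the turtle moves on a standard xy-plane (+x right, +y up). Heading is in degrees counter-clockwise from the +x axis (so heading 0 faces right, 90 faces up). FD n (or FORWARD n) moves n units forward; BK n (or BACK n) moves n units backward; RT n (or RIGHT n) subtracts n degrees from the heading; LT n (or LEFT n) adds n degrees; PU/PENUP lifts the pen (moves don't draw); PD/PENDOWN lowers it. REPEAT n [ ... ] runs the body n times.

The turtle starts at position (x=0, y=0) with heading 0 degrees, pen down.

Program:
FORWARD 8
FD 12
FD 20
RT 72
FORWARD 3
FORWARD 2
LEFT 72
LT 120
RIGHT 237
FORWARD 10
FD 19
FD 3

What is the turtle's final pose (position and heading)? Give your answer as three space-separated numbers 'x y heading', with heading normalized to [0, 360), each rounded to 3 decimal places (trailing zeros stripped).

Answer: 27.017 -33.267 243

Derivation:
Executing turtle program step by step:
Start: pos=(0,0), heading=0, pen down
FD 8: (0,0) -> (8,0) [heading=0, draw]
FD 12: (8,0) -> (20,0) [heading=0, draw]
FD 20: (20,0) -> (40,0) [heading=0, draw]
RT 72: heading 0 -> 288
FD 3: (40,0) -> (40.927,-2.853) [heading=288, draw]
FD 2: (40.927,-2.853) -> (41.545,-4.755) [heading=288, draw]
LT 72: heading 288 -> 0
LT 120: heading 0 -> 120
RT 237: heading 120 -> 243
FD 10: (41.545,-4.755) -> (37.005,-13.665) [heading=243, draw]
FD 19: (37.005,-13.665) -> (28.379,-30.594) [heading=243, draw]
FD 3: (28.379,-30.594) -> (27.017,-33.267) [heading=243, draw]
Final: pos=(27.017,-33.267), heading=243, 8 segment(s) drawn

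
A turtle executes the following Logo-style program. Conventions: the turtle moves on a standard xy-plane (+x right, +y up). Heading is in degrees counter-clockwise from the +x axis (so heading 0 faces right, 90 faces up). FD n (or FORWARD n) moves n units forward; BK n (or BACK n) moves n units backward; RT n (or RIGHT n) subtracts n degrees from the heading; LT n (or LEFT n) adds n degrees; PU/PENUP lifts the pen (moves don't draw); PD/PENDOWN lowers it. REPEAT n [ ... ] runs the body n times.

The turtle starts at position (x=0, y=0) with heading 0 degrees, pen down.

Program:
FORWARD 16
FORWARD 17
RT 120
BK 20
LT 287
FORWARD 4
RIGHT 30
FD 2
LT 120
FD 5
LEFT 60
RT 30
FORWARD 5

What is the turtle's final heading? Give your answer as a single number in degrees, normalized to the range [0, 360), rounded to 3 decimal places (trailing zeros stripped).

Executing turtle program step by step:
Start: pos=(0,0), heading=0, pen down
FD 16: (0,0) -> (16,0) [heading=0, draw]
FD 17: (16,0) -> (33,0) [heading=0, draw]
RT 120: heading 0 -> 240
BK 20: (33,0) -> (43,17.321) [heading=240, draw]
LT 287: heading 240 -> 167
FD 4: (43,17.321) -> (39.103,18.22) [heading=167, draw]
RT 30: heading 167 -> 137
FD 2: (39.103,18.22) -> (37.64,19.584) [heading=137, draw]
LT 120: heading 137 -> 257
FD 5: (37.64,19.584) -> (36.515,14.712) [heading=257, draw]
LT 60: heading 257 -> 317
RT 30: heading 317 -> 287
FD 5: (36.515,14.712) -> (37.977,9.931) [heading=287, draw]
Final: pos=(37.977,9.931), heading=287, 7 segment(s) drawn

Answer: 287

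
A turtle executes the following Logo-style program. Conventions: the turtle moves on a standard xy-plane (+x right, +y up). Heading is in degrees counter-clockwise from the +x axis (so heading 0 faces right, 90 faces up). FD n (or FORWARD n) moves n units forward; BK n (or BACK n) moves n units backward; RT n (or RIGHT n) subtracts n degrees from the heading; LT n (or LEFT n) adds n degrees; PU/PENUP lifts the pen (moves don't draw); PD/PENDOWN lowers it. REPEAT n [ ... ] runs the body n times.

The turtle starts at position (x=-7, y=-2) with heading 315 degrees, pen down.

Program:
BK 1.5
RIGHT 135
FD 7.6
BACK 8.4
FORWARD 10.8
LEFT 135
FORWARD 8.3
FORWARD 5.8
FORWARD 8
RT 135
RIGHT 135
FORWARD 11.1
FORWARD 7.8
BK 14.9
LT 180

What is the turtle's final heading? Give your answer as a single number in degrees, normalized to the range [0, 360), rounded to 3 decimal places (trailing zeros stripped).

Executing turtle program step by step:
Start: pos=(-7,-2), heading=315, pen down
BK 1.5: (-7,-2) -> (-8.061,-0.939) [heading=315, draw]
RT 135: heading 315 -> 180
FD 7.6: (-8.061,-0.939) -> (-15.661,-0.939) [heading=180, draw]
BK 8.4: (-15.661,-0.939) -> (-7.261,-0.939) [heading=180, draw]
FD 10.8: (-7.261,-0.939) -> (-18.061,-0.939) [heading=180, draw]
LT 135: heading 180 -> 315
FD 8.3: (-18.061,-0.939) -> (-12.192,-6.808) [heading=315, draw]
FD 5.8: (-12.192,-6.808) -> (-8.09,-10.91) [heading=315, draw]
FD 8: (-8.09,-10.91) -> (-2.434,-16.566) [heading=315, draw]
RT 135: heading 315 -> 180
RT 135: heading 180 -> 45
FD 11.1: (-2.434,-16.566) -> (5.415,-8.718) [heading=45, draw]
FD 7.8: (5.415,-8.718) -> (10.931,-3.202) [heading=45, draw]
BK 14.9: (10.931,-3.202) -> (0.395,-13.738) [heading=45, draw]
LT 180: heading 45 -> 225
Final: pos=(0.395,-13.738), heading=225, 10 segment(s) drawn

Answer: 225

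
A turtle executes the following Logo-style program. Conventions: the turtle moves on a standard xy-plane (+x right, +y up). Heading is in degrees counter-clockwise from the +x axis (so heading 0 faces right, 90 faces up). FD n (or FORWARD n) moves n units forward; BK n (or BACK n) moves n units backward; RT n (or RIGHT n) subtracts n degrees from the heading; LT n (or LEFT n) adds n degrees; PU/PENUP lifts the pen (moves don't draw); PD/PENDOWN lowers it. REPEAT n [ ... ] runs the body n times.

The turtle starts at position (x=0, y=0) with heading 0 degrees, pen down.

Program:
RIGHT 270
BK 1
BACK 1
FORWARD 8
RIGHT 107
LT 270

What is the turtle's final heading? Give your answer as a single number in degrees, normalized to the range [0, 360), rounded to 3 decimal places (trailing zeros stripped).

Executing turtle program step by step:
Start: pos=(0,0), heading=0, pen down
RT 270: heading 0 -> 90
BK 1: (0,0) -> (0,-1) [heading=90, draw]
BK 1: (0,-1) -> (0,-2) [heading=90, draw]
FD 8: (0,-2) -> (0,6) [heading=90, draw]
RT 107: heading 90 -> 343
LT 270: heading 343 -> 253
Final: pos=(0,6), heading=253, 3 segment(s) drawn

Answer: 253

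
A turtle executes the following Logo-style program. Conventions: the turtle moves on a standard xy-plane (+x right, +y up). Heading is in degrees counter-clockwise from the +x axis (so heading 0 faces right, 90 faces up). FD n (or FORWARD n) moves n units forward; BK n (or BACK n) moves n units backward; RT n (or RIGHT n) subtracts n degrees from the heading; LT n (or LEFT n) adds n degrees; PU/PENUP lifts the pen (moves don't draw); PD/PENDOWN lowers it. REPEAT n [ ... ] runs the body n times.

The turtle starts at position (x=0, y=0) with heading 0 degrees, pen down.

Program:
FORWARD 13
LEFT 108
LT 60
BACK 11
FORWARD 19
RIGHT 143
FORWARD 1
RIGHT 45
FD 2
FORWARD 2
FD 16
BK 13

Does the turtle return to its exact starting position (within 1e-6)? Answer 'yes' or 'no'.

Answer: no

Derivation:
Executing turtle program step by step:
Start: pos=(0,0), heading=0, pen down
FD 13: (0,0) -> (13,0) [heading=0, draw]
LT 108: heading 0 -> 108
LT 60: heading 108 -> 168
BK 11: (13,0) -> (23.76,-2.287) [heading=168, draw]
FD 19: (23.76,-2.287) -> (5.175,1.663) [heading=168, draw]
RT 143: heading 168 -> 25
FD 1: (5.175,1.663) -> (6.081,2.086) [heading=25, draw]
RT 45: heading 25 -> 340
FD 2: (6.081,2.086) -> (7.961,1.402) [heading=340, draw]
FD 2: (7.961,1.402) -> (9.84,0.718) [heading=340, draw]
FD 16: (9.84,0.718) -> (24.875,-4.754) [heading=340, draw]
BK 13: (24.875,-4.754) -> (12.659,-0.308) [heading=340, draw]
Final: pos=(12.659,-0.308), heading=340, 8 segment(s) drawn

Start position: (0, 0)
Final position: (12.659, -0.308)
Distance = 12.663; >= 1e-6 -> NOT closed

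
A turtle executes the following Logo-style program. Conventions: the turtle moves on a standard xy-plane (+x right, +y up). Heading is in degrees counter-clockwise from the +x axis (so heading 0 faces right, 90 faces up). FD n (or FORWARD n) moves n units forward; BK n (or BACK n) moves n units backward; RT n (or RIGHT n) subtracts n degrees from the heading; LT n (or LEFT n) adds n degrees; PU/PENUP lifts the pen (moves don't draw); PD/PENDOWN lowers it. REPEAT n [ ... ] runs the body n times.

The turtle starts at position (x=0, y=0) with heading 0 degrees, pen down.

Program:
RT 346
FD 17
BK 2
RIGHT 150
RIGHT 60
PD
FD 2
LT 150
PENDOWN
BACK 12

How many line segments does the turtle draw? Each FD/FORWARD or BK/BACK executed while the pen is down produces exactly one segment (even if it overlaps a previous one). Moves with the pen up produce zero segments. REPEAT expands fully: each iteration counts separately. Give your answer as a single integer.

Answer: 4

Derivation:
Executing turtle program step by step:
Start: pos=(0,0), heading=0, pen down
RT 346: heading 0 -> 14
FD 17: (0,0) -> (16.495,4.113) [heading=14, draw]
BK 2: (16.495,4.113) -> (14.554,3.629) [heading=14, draw]
RT 150: heading 14 -> 224
RT 60: heading 224 -> 164
PD: pen down
FD 2: (14.554,3.629) -> (12.632,4.18) [heading=164, draw]
LT 150: heading 164 -> 314
PD: pen down
BK 12: (12.632,4.18) -> (4.296,12.812) [heading=314, draw]
Final: pos=(4.296,12.812), heading=314, 4 segment(s) drawn
Segments drawn: 4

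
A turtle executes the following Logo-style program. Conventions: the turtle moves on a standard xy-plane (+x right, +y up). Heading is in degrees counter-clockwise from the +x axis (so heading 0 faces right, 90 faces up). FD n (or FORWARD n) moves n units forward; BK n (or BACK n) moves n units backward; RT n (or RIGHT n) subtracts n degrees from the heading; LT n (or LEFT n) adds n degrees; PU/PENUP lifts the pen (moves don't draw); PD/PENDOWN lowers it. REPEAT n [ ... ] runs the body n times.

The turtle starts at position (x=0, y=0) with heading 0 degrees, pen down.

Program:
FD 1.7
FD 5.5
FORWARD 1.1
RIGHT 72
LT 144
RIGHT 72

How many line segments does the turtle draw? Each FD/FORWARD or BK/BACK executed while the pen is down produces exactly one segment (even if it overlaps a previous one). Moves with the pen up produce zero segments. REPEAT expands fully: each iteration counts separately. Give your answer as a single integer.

Answer: 3

Derivation:
Executing turtle program step by step:
Start: pos=(0,0), heading=0, pen down
FD 1.7: (0,0) -> (1.7,0) [heading=0, draw]
FD 5.5: (1.7,0) -> (7.2,0) [heading=0, draw]
FD 1.1: (7.2,0) -> (8.3,0) [heading=0, draw]
RT 72: heading 0 -> 288
LT 144: heading 288 -> 72
RT 72: heading 72 -> 0
Final: pos=(8.3,0), heading=0, 3 segment(s) drawn
Segments drawn: 3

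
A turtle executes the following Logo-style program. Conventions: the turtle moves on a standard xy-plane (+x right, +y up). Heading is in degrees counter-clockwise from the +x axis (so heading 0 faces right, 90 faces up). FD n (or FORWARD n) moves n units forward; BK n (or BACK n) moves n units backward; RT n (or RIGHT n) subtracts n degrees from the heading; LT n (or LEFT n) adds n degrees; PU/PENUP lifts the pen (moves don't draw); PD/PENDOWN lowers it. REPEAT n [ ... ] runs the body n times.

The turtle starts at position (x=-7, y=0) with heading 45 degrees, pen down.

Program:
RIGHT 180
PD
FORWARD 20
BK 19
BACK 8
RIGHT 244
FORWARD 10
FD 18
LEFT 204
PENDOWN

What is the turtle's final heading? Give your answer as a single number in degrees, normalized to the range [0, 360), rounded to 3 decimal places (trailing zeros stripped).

Answer: 185

Derivation:
Executing turtle program step by step:
Start: pos=(-7,0), heading=45, pen down
RT 180: heading 45 -> 225
PD: pen down
FD 20: (-7,0) -> (-21.142,-14.142) [heading=225, draw]
BK 19: (-21.142,-14.142) -> (-7.707,-0.707) [heading=225, draw]
BK 8: (-7.707,-0.707) -> (-2.05,4.95) [heading=225, draw]
RT 244: heading 225 -> 341
FD 10: (-2.05,4.95) -> (7.405,1.694) [heading=341, draw]
FD 18: (7.405,1.694) -> (24.424,-4.166) [heading=341, draw]
LT 204: heading 341 -> 185
PD: pen down
Final: pos=(24.424,-4.166), heading=185, 5 segment(s) drawn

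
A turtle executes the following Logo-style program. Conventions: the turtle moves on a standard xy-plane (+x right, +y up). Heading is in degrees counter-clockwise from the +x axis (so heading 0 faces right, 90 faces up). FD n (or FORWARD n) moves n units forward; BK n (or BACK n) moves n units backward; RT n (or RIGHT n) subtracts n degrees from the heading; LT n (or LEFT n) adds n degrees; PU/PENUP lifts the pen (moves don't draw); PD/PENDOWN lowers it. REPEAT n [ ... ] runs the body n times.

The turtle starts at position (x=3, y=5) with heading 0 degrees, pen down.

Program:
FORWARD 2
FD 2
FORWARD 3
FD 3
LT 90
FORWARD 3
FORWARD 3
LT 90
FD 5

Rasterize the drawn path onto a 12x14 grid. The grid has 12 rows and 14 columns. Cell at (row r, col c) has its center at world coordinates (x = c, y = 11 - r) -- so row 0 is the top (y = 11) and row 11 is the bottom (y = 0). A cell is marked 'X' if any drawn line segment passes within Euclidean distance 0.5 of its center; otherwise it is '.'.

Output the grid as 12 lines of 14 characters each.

Segment 0: (3,5) -> (5,5)
Segment 1: (5,5) -> (7,5)
Segment 2: (7,5) -> (10,5)
Segment 3: (10,5) -> (13,5)
Segment 4: (13,5) -> (13,8)
Segment 5: (13,8) -> (13,11)
Segment 6: (13,11) -> (8,11)

Answer: ........XXXXXX
.............X
.............X
.............X
.............X
.............X
...XXXXXXXXXXX
..............
..............
..............
..............
..............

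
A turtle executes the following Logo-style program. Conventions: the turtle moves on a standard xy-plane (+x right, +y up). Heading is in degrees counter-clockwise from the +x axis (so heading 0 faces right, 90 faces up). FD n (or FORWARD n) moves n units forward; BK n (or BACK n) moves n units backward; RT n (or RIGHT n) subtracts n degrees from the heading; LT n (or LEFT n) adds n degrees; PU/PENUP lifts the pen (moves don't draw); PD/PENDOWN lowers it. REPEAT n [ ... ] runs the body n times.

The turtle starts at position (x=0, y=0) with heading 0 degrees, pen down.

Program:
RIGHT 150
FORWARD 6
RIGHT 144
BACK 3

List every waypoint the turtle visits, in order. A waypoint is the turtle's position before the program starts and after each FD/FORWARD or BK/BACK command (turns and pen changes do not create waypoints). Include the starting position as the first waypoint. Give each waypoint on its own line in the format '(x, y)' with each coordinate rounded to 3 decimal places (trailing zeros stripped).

Answer: (0, 0)
(-5.196, -3)
(-6.416, -5.741)

Derivation:
Executing turtle program step by step:
Start: pos=(0,0), heading=0, pen down
RT 150: heading 0 -> 210
FD 6: (0,0) -> (-5.196,-3) [heading=210, draw]
RT 144: heading 210 -> 66
BK 3: (-5.196,-3) -> (-6.416,-5.741) [heading=66, draw]
Final: pos=(-6.416,-5.741), heading=66, 2 segment(s) drawn
Waypoints (3 total):
(0, 0)
(-5.196, -3)
(-6.416, -5.741)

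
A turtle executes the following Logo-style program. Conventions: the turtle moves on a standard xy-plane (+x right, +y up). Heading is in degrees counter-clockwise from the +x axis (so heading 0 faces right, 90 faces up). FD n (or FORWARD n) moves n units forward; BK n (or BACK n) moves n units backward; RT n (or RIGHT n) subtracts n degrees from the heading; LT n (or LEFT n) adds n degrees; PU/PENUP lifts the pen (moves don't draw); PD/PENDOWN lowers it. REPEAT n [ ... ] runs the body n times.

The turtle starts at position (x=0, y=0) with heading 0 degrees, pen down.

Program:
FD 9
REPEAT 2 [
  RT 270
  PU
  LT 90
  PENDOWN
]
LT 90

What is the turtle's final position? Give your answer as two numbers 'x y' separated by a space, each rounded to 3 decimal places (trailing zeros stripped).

Answer: 9 0

Derivation:
Executing turtle program step by step:
Start: pos=(0,0), heading=0, pen down
FD 9: (0,0) -> (9,0) [heading=0, draw]
REPEAT 2 [
  -- iteration 1/2 --
  RT 270: heading 0 -> 90
  PU: pen up
  LT 90: heading 90 -> 180
  PD: pen down
  -- iteration 2/2 --
  RT 270: heading 180 -> 270
  PU: pen up
  LT 90: heading 270 -> 0
  PD: pen down
]
LT 90: heading 0 -> 90
Final: pos=(9,0), heading=90, 1 segment(s) drawn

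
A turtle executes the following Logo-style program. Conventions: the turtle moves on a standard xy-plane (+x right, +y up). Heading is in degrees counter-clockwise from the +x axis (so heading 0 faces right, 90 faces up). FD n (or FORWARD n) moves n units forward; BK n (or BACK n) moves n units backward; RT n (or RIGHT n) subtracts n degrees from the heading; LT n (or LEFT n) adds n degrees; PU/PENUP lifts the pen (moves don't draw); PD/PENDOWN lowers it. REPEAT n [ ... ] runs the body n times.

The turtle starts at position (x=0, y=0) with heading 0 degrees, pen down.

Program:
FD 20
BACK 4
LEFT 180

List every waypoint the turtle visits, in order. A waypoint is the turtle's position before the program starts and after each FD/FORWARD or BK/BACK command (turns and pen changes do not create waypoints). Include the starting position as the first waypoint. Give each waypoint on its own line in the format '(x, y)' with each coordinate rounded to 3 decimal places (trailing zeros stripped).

Executing turtle program step by step:
Start: pos=(0,0), heading=0, pen down
FD 20: (0,0) -> (20,0) [heading=0, draw]
BK 4: (20,0) -> (16,0) [heading=0, draw]
LT 180: heading 0 -> 180
Final: pos=(16,0), heading=180, 2 segment(s) drawn
Waypoints (3 total):
(0, 0)
(20, 0)
(16, 0)

Answer: (0, 0)
(20, 0)
(16, 0)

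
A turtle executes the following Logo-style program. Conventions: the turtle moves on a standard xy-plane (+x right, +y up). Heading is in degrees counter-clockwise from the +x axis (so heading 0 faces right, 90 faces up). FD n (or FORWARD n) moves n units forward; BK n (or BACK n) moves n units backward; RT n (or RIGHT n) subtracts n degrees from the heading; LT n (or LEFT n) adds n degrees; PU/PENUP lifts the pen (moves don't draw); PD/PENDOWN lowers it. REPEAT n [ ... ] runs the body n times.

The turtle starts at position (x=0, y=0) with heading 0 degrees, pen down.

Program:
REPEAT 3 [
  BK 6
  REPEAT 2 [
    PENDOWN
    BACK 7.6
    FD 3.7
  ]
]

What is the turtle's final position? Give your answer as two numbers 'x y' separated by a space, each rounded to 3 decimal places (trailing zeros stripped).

Executing turtle program step by step:
Start: pos=(0,0), heading=0, pen down
REPEAT 3 [
  -- iteration 1/3 --
  BK 6: (0,0) -> (-6,0) [heading=0, draw]
  REPEAT 2 [
    -- iteration 1/2 --
    PD: pen down
    BK 7.6: (-6,0) -> (-13.6,0) [heading=0, draw]
    FD 3.7: (-13.6,0) -> (-9.9,0) [heading=0, draw]
    -- iteration 2/2 --
    PD: pen down
    BK 7.6: (-9.9,0) -> (-17.5,0) [heading=0, draw]
    FD 3.7: (-17.5,0) -> (-13.8,0) [heading=0, draw]
  ]
  -- iteration 2/3 --
  BK 6: (-13.8,0) -> (-19.8,0) [heading=0, draw]
  REPEAT 2 [
    -- iteration 1/2 --
    PD: pen down
    BK 7.6: (-19.8,0) -> (-27.4,0) [heading=0, draw]
    FD 3.7: (-27.4,0) -> (-23.7,0) [heading=0, draw]
    -- iteration 2/2 --
    PD: pen down
    BK 7.6: (-23.7,0) -> (-31.3,0) [heading=0, draw]
    FD 3.7: (-31.3,0) -> (-27.6,0) [heading=0, draw]
  ]
  -- iteration 3/3 --
  BK 6: (-27.6,0) -> (-33.6,0) [heading=0, draw]
  REPEAT 2 [
    -- iteration 1/2 --
    PD: pen down
    BK 7.6: (-33.6,0) -> (-41.2,0) [heading=0, draw]
    FD 3.7: (-41.2,0) -> (-37.5,0) [heading=0, draw]
    -- iteration 2/2 --
    PD: pen down
    BK 7.6: (-37.5,0) -> (-45.1,0) [heading=0, draw]
    FD 3.7: (-45.1,0) -> (-41.4,0) [heading=0, draw]
  ]
]
Final: pos=(-41.4,0), heading=0, 15 segment(s) drawn

Answer: -41.4 0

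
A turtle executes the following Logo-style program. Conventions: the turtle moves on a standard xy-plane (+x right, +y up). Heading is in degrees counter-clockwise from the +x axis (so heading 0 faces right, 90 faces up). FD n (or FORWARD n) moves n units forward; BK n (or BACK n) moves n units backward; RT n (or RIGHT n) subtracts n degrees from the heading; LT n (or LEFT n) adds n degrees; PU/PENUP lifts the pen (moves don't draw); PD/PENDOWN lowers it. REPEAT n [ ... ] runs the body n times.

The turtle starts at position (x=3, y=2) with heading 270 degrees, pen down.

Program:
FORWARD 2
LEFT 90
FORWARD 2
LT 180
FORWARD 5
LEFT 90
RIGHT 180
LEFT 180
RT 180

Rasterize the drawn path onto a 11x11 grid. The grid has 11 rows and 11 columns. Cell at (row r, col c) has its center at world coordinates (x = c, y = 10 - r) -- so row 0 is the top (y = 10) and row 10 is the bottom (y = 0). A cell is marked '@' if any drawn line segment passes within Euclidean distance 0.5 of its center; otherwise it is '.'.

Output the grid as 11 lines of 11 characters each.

Segment 0: (3,2) -> (3,0)
Segment 1: (3,0) -> (5,-0)
Segment 2: (5,-0) -> (0,0)

Answer: ...........
...........
...........
...........
...........
...........
...........
...........
...@.......
...@.......
@@@@@@.....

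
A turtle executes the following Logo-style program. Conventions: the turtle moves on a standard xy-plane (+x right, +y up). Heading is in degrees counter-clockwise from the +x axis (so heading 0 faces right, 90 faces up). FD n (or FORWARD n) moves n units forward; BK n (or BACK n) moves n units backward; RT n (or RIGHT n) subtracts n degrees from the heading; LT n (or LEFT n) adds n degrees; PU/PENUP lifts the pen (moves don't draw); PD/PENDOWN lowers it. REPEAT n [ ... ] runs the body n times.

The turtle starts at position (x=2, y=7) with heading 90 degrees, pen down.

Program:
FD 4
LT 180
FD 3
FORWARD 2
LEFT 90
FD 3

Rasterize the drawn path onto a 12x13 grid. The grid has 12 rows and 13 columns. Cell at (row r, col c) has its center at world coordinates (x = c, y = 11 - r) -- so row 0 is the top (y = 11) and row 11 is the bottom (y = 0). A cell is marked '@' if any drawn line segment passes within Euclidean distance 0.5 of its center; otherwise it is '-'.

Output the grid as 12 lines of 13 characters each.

Segment 0: (2,7) -> (2,11)
Segment 1: (2,11) -> (2,8)
Segment 2: (2,8) -> (2,6)
Segment 3: (2,6) -> (5,6)

Answer: --@----------
--@----------
--@----------
--@----------
--@----------
--@@@@-------
-------------
-------------
-------------
-------------
-------------
-------------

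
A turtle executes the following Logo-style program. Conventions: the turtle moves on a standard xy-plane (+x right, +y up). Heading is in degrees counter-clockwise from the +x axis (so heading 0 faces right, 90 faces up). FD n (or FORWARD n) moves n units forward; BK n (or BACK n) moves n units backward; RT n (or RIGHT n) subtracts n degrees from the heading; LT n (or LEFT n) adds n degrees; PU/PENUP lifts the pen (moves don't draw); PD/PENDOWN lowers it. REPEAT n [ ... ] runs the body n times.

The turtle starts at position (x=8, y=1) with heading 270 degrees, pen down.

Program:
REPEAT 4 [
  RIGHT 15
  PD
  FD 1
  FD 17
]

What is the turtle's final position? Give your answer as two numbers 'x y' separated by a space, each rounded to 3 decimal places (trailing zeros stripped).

Executing turtle program step by step:
Start: pos=(8,1), heading=270, pen down
REPEAT 4 [
  -- iteration 1/4 --
  RT 15: heading 270 -> 255
  PD: pen down
  FD 1: (8,1) -> (7.741,0.034) [heading=255, draw]
  FD 17: (7.741,0.034) -> (3.341,-16.387) [heading=255, draw]
  -- iteration 2/4 --
  RT 15: heading 255 -> 240
  PD: pen down
  FD 1: (3.341,-16.387) -> (2.841,-17.253) [heading=240, draw]
  FD 17: (2.841,-17.253) -> (-5.659,-31.975) [heading=240, draw]
  -- iteration 3/4 --
  RT 15: heading 240 -> 225
  PD: pen down
  FD 1: (-5.659,-31.975) -> (-6.366,-32.682) [heading=225, draw]
  FD 17: (-6.366,-32.682) -> (-18.387,-44.703) [heading=225, draw]
  -- iteration 4/4 --
  RT 15: heading 225 -> 210
  PD: pen down
  FD 1: (-18.387,-44.703) -> (-19.253,-45.203) [heading=210, draw]
  FD 17: (-19.253,-45.203) -> (-33.975,-53.703) [heading=210, draw]
]
Final: pos=(-33.975,-53.703), heading=210, 8 segment(s) drawn

Answer: -33.975 -53.703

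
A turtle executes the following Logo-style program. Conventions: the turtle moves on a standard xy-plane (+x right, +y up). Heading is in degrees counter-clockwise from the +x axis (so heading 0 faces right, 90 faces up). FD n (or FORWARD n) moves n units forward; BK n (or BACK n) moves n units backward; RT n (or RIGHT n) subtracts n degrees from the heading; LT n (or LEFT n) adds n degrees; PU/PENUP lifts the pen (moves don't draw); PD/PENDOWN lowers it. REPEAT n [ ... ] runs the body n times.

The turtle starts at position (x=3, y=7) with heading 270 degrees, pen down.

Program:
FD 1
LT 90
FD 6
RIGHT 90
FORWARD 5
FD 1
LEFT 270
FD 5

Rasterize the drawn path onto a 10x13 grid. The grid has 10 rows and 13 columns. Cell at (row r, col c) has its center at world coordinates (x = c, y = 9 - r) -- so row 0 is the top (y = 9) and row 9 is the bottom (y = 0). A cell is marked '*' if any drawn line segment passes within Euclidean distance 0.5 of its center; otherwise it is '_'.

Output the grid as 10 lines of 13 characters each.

Answer: _____________
_____________
___*_________
___*******___
_________*___
_________*___
_________*___
_________*___
_________*___
____******___

Derivation:
Segment 0: (3,7) -> (3,6)
Segment 1: (3,6) -> (9,6)
Segment 2: (9,6) -> (9,1)
Segment 3: (9,1) -> (9,-0)
Segment 4: (9,-0) -> (4,0)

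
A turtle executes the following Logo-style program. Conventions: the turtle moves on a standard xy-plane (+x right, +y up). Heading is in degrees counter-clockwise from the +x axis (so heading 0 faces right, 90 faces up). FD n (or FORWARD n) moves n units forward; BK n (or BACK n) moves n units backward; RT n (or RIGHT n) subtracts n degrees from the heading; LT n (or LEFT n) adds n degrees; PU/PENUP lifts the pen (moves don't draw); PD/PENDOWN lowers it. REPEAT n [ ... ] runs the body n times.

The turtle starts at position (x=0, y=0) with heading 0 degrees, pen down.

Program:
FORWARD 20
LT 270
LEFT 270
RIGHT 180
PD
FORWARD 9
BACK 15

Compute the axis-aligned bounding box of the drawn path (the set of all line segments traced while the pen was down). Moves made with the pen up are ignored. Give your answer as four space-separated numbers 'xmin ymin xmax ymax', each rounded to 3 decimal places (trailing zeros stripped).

Executing turtle program step by step:
Start: pos=(0,0), heading=0, pen down
FD 20: (0,0) -> (20,0) [heading=0, draw]
LT 270: heading 0 -> 270
LT 270: heading 270 -> 180
RT 180: heading 180 -> 0
PD: pen down
FD 9: (20,0) -> (29,0) [heading=0, draw]
BK 15: (29,0) -> (14,0) [heading=0, draw]
Final: pos=(14,0), heading=0, 3 segment(s) drawn

Segment endpoints: x in {0, 14, 20, 29}, y in {0, 0, 0}
xmin=0, ymin=0, xmax=29, ymax=0

Answer: 0 0 29 0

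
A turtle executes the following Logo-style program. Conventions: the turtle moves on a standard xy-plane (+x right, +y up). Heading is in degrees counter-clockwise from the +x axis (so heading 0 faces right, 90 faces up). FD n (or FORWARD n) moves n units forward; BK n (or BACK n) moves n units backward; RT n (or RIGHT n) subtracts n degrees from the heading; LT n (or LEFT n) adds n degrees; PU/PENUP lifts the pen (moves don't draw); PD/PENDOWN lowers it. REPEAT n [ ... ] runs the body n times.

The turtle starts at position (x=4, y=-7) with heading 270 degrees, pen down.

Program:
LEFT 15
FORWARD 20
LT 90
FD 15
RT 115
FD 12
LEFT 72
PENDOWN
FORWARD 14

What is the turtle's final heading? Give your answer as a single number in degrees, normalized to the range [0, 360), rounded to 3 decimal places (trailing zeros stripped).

Executing turtle program step by step:
Start: pos=(4,-7), heading=270, pen down
LT 15: heading 270 -> 285
FD 20: (4,-7) -> (9.176,-26.319) [heading=285, draw]
LT 90: heading 285 -> 15
FD 15: (9.176,-26.319) -> (23.665,-22.436) [heading=15, draw]
RT 115: heading 15 -> 260
FD 12: (23.665,-22.436) -> (21.581,-34.254) [heading=260, draw]
LT 72: heading 260 -> 332
PD: pen down
FD 14: (21.581,-34.254) -> (33.943,-40.827) [heading=332, draw]
Final: pos=(33.943,-40.827), heading=332, 4 segment(s) drawn

Answer: 332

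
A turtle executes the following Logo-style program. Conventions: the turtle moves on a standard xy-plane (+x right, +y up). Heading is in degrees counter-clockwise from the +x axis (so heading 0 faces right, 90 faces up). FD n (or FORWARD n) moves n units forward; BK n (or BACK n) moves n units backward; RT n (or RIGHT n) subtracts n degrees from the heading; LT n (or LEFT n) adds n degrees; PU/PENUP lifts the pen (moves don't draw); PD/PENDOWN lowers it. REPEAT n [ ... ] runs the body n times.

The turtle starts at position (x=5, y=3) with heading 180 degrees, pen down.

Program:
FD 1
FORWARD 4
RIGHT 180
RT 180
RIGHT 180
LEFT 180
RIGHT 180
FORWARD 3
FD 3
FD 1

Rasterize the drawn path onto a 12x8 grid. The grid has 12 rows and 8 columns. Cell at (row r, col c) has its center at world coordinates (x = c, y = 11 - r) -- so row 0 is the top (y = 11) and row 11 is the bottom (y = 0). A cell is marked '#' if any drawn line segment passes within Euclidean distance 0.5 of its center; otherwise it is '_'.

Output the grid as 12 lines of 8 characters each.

Answer: ________
________
________
________
________
________
________
________
########
________
________
________

Derivation:
Segment 0: (5,3) -> (4,3)
Segment 1: (4,3) -> (0,3)
Segment 2: (0,3) -> (3,3)
Segment 3: (3,3) -> (6,3)
Segment 4: (6,3) -> (7,3)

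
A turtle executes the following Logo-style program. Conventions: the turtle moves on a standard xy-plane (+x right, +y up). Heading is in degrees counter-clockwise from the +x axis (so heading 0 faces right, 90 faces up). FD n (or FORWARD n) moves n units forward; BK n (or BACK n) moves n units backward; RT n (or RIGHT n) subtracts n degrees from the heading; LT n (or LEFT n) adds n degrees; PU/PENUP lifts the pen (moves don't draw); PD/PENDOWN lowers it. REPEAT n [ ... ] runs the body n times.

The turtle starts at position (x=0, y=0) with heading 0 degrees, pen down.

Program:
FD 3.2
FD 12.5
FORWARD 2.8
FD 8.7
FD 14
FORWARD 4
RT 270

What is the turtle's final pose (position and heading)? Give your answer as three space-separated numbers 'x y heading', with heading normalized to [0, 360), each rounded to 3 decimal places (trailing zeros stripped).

Executing turtle program step by step:
Start: pos=(0,0), heading=0, pen down
FD 3.2: (0,0) -> (3.2,0) [heading=0, draw]
FD 12.5: (3.2,0) -> (15.7,0) [heading=0, draw]
FD 2.8: (15.7,0) -> (18.5,0) [heading=0, draw]
FD 8.7: (18.5,0) -> (27.2,0) [heading=0, draw]
FD 14: (27.2,0) -> (41.2,0) [heading=0, draw]
FD 4: (41.2,0) -> (45.2,0) [heading=0, draw]
RT 270: heading 0 -> 90
Final: pos=(45.2,0), heading=90, 6 segment(s) drawn

Answer: 45.2 0 90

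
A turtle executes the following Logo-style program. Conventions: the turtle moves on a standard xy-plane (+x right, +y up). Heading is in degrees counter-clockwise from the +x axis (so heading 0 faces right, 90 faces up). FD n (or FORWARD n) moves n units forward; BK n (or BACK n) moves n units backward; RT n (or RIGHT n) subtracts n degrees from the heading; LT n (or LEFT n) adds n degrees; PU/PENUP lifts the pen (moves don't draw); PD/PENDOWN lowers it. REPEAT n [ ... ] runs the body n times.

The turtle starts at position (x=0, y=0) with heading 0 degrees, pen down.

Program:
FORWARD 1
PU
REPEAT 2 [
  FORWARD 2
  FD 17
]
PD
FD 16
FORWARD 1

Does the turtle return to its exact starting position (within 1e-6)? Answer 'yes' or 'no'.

Executing turtle program step by step:
Start: pos=(0,0), heading=0, pen down
FD 1: (0,0) -> (1,0) [heading=0, draw]
PU: pen up
REPEAT 2 [
  -- iteration 1/2 --
  FD 2: (1,0) -> (3,0) [heading=0, move]
  FD 17: (3,0) -> (20,0) [heading=0, move]
  -- iteration 2/2 --
  FD 2: (20,0) -> (22,0) [heading=0, move]
  FD 17: (22,0) -> (39,0) [heading=0, move]
]
PD: pen down
FD 16: (39,0) -> (55,0) [heading=0, draw]
FD 1: (55,0) -> (56,0) [heading=0, draw]
Final: pos=(56,0), heading=0, 3 segment(s) drawn

Start position: (0, 0)
Final position: (56, 0)
Distance = 56; >= 1e-6 -> NOT closed

Answer: no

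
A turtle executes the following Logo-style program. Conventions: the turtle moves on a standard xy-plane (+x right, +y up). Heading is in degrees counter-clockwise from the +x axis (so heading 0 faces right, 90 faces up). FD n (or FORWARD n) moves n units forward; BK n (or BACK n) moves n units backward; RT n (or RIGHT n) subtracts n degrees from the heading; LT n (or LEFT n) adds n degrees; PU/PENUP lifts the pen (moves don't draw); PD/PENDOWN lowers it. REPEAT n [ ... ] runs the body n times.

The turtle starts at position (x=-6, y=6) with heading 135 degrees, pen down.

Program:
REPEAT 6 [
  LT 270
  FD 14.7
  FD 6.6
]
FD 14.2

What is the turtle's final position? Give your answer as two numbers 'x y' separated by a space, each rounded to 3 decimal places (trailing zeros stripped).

Answer: 34.164 -4.041

Derivation:
Executing turtle program step by step:
Start: pos=(-6,6), heading=135, pen down
REPEAT 6 [
  -- iteration 1/6 --
  LT 270: heading 135 -> 45
  FD 14.7: (-6,6) -> (4.394,16.394) [heading=45, draw]
  FD 6.6: (4.394,16.394) -> (9.061,21.061) [heading=45, draw]
  -- iteration 2/6 --
  LT 270: heading 45 -> 315
  FD 14.7: (9.061,21.061) -> (19.456,10.667) [heading=315, draw]
  FD 6.6: (19.456,10.667) -> (24.123,6) [heading=315, draw]
  -- iteration 3/6 --
  LT 270: heading 315 -> 225
  FD 14.7: (24.123,6) -> (13.728,-4.394) [heading=225, draw]
  FD 6.6: (13.728,-4.394) -> (9.061,-9.061) [heading=225, draw]
  -- iteration 4/6 --
  LT 270: heading 225 -> 135
  FD 14.7: (9.061,-9.061) -> (-1.333,1.333) [heading=135, draw]
  FD 6.6: (-1.333,1.333) -> (-6,6) [heading=135, draw]
  -- iteration 5/6 --
  LT 270: heading 135 -> 45
  FD 14.7: (-6,6) -> (4.394,16.394) [heading=45, draw]
  FD 6.6: (4.394,16.394) -> (9.061,21.061) [heading=45, draw]
  -- iteration 6/6 --
  LT 270: heading 45 -> 315
  FD 14.7: (9.061,21.061) -> (19.456,10.667) [heading=315, draw]
  FD 6.6: (19.456,10.667) -> (24.123,6) [heading=315, draw]
]
FD 14.2: (24.123,6) -> (34.164,-4.041) [heading=315, draw]
Final: pos=(34.164,-4.041), heading=315, 13 segment(s) drawn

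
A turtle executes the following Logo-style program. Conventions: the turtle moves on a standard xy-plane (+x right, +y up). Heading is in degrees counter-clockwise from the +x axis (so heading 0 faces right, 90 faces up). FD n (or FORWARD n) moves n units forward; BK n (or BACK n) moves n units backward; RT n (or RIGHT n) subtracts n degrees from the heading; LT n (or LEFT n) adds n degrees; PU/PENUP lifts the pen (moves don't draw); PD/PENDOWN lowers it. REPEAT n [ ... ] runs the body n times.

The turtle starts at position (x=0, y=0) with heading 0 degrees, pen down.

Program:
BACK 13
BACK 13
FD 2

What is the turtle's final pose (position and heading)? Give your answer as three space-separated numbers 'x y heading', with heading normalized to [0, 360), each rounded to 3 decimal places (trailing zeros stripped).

Executing turtle program step by step:
Start: pos=(0,0), heading=0, pen down
BK 13: (0,0) -> (-13,0) [heading=0, draw]
BK 13: (-13,0) -> (-26,0) [heading=0, draw]
FD 2: (-26,0) -> (-24,0) [heading=0, draw]
Final: pos=(-24,0), heading=0, 3 segment(s) drawn

Answer: -24 0 0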